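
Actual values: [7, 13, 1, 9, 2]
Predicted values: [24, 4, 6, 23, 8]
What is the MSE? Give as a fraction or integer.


MSE = (1/5) * ((7-24)^2=289 + (13-4)^2=81 + (1-6)^2=25 + (9-23)^2=196 + (2-8)^2=36). Sum = 627. MSE = 627/5.

627/5


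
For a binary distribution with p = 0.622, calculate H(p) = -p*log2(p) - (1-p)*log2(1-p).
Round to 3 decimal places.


H = -0.622*log2(0.622) - 0.378*log2(0.378) = 0.957.

0.957


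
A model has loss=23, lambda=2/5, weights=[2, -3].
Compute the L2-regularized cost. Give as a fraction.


L2 sq norm = sum(w^2) = 13. J = 23 + 2/5 * 13 = 141/5.

141/5


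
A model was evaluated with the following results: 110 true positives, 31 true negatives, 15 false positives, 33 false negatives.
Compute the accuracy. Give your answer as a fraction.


Accuracy = (TP + TN) / (TP + TN + FP + FN) = (110 + 31) / 189 = 47/63.

47/63


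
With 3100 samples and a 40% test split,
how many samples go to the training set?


Test set = 3100 * 40% = 1240. Training set = 3100 - 1240 = 1860.

1860


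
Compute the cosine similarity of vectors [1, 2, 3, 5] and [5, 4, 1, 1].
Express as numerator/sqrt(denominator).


dot = 21. |a|^2 = 39, |b|^2 = 43. cos = 21/sqrt(1677).

21/sqrt(1677)


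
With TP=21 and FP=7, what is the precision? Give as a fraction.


Precision = TP / (TP + FP) = 21 / 28 = 3/4.

3/4


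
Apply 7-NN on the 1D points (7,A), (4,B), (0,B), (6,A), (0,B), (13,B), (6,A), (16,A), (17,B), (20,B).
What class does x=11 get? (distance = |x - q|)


Distances: |7-11|=4, |4-11|=7, |0-11|=11, |6-11|=5, |0-11|=11, |13-11|=2, |6-11|=5, |16-11|=5, |17-11|=6, |20-11|=9. 7 nearest: (13,B), (7,A), (6,A), (6,A), (16,A), (17,B), (4,B). Counts: {'B': 3, 'A': 4}. Majority class: A.

A


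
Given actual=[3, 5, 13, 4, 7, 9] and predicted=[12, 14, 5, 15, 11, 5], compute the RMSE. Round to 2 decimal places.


MSE = 63.1667. RMSE = sqrt(63.1667) = 7.95.

7.95


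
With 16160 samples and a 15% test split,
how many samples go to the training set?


Test set = 16160 * 15% = 2424. Training set = 16160 - 2424 = 13736.

13736


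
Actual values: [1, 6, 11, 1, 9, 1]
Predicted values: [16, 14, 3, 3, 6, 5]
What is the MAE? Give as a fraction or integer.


MAE = (1/6) * (|1-16|=15 + |6-14|=8 + |11-3|=8 + |1-3|=2 + |9-6|=3 + |1-5|=4). Sum = 40. MAE = 20/3.

20/3


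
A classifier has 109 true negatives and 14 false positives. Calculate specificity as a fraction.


Specificity = TN / (TN + FP) = 109 / 123 = 109/123.

109/123


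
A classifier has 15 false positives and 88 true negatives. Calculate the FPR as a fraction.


FPR = FP / (FP + TN) = 15 / 103 = 15/103.

15/103


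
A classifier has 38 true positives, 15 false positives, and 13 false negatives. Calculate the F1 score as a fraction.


Precision = 38/53 = 38/53. Recall = 38/51 = 38/51. F1 = 2*P*R/(P+R) = 19/26.

19/26


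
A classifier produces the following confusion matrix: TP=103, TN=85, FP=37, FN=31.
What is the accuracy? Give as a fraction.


Accuracy = (TP + TN) / (TP + TN + FP + FN) = (103 + 85) / 256 = 47/64.

47/64


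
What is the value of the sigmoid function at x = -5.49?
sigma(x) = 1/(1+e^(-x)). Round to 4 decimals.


sigma(-5.49) = 1/(1+e^(5.49)) = 1/(1+242.257207) = 1/243.257207 = 0.0041.

0.0041


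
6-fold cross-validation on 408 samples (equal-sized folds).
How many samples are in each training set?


Each validation fold has 408/6 = 68 samples. Training set = 408 - 68 = 340.

340


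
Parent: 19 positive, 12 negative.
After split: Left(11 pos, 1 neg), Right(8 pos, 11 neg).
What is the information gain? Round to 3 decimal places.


H(parent) = 0.9629. H(left) = 0.4138, H(right) = 0.9819. Weighted = (12/31)*0.4138 + (19/31)*0.9819 = 0.7620. IG = 0.9629 - 0.7620 = 0.2009, which rounds to 0.201.

0.201


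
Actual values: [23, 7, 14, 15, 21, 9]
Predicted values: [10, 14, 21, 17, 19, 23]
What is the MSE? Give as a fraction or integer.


MSE = (1/6) * ((23-10)^2=169 + (7-14)^2=49 + (14-21)^2=49 + (15-17)^2=4 + (21-19)^2=4 + (9-23)^2=196). Sum = 471. MSE = 157/2.

157/2


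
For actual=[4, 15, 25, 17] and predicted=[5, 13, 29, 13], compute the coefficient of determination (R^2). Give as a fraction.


Mean(y) = 61/4. SS_res = 37. SS_tot = 899/4. R^2 = 1 - 37/(899/4) = 751/899.

751/899


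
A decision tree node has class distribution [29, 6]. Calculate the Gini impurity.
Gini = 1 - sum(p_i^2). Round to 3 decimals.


Total = 35. Proportions: 29/35, 6/35. sum(p_i^2) = 0.7159. Gini = 1 - 0.7159 = 0.2841, which rounds to 0.284.

0.284


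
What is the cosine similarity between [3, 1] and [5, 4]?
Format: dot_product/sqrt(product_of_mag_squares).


dot = 19. |a|^2 = 10, |b|^2 = 41. cos = 19/sqrt(410).

19/sqrt(410)


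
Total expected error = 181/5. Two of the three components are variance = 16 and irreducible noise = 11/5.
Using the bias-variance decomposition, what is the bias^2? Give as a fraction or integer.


Total error = bias^2 + variance + irreducible noise. So bias^2 = 181/5 - 16 - 11/5 = 18.

18


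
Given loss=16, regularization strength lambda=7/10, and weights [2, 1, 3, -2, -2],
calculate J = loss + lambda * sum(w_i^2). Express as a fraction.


L2 sq norm = sum(w^2) = 22. J = 16 + 7/10 * 22 = 157/5.

157/5


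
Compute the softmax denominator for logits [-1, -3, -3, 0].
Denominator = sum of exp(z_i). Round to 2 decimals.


Denom = e^-1=0.3679 + e^-3=0.0498 + e^-3=0.0498 + e^0=1.0000. Sum = 1.4675, which rounds to 1.47.

1.47


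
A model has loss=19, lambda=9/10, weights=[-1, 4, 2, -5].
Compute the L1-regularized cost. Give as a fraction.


L1 norm = sum(|w|) = 12. J = 19 + 9/10 * 12 = 149/5.

149/5


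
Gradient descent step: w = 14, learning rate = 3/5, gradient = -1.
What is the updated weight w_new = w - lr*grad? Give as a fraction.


w_new = 14 - 3/5 * -1 = 14 - -3/5 = 73/5.

73/5


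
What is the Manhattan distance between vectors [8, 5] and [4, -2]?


d = sum of absolute differences: |8-4|=4 + |5--2|=7 = 11.

11


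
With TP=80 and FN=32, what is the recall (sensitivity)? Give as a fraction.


Recall = TP / (TP + FN) = 80 / 112 = 5/7.

5/7


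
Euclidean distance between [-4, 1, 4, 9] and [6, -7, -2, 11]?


d = sqrt(sum of squared differences). (-4-6)^2=100, (1--7)^2=64, (4--2)^2=36, (9-11)^2=4. Sum = 204.

sqrt(204)


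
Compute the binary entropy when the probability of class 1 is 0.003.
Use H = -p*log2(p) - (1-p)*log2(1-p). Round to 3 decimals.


H = -0.003*log2(0.003) - 0.997*log2(0.997) = 0.029.

0.029


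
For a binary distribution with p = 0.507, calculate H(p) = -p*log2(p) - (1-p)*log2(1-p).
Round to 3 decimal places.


H = -0.507*log2(0.507) - 0.493*log2(0.493) = 1.000.

1.000


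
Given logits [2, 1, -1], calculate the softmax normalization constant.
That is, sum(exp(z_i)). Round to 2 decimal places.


Denom = e^2=7.3891 + e^1=2.7183 + e^-1=0.3679. Sum = 10.4753, which rounds to 10.48.

10.48


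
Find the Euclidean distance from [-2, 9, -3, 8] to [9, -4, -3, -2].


d = sqrt(sum of squared differences). (-2-9)^2=121, (9--4)^2=169, (-3--3)^2=0, (8--2)^2=100. Sum = 390.

sqrt(390)


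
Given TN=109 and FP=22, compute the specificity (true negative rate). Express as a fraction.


Specificity = TN / (TN + FP) = 109 / 131 = 109/131.

109/131


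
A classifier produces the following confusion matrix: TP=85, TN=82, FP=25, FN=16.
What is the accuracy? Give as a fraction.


Accuracy = (TP + TN) / (TP + TN + FP + FN) = (85 + 82) / 208 = 167/208.

167/208


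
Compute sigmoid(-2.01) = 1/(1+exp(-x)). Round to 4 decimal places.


sigma(-2.01) = 1/(1+e^(2.01)) = 1/(1+7.463317) = 1/8.463317 = 0.1182.

0.1182


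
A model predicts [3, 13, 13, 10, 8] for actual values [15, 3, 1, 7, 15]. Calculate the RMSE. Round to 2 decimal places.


MSE = 89.2000. RMSE = sqrt(89.2000) = 9.44.

9.44


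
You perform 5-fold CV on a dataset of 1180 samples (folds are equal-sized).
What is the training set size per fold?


Each validation fold has 1180/5 = 236 samples. Training set = 1180 - 236 = 944.

944


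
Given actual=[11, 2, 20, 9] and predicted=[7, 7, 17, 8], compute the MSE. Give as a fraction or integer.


MSE = (1/4) * ((11-7)^2=16 + (2-7)^2=25 + (20-17)^2=9 + (9-8)^2=1). Sum = 51. MSE = 51/4.

51/4


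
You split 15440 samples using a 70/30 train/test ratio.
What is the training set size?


Test set = 15440 * 30% = 4632. Training set = 15440 - 4632 = 10808.

10808


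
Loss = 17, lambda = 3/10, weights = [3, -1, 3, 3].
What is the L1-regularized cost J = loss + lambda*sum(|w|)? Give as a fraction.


L1 norm = sum(|w|) = 10. J = 17 + 3/10 * 10 = 20.

20


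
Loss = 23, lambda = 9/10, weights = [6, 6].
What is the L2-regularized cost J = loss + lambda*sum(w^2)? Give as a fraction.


L2 sq norm = sum(w^2) = 72. J = 23 + 9/10 * 72 = 439/5.

439/5


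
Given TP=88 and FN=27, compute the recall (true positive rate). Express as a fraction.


Recall = TP / (TP + FN) = 88 / 115 = 88/115.

88/115


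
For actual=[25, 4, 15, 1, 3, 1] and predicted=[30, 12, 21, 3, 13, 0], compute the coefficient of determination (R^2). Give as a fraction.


Mean(y) = 49/6. SS_res = 230. SS_tot = 2861/6. R^2 = 1 - 230/(2861/6) = 1481/2861.

1481/2861


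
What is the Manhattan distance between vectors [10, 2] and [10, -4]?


d = sum of absolute differences: |10-10|=0 + |2--4|=6 = 6.

6


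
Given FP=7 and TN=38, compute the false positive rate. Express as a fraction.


FPR = FP / (FP + TN) = 7 / 45 = 7/45.

7/45


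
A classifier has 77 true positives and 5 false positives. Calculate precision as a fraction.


Precision = TP / (TP + FP) = 77 / 82 = 77/82.

77/82


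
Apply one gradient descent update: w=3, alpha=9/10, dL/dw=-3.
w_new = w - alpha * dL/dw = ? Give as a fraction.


w_new = 3 - 9/10 * -3 = 3 - -27/10 = 57/10.

57/10


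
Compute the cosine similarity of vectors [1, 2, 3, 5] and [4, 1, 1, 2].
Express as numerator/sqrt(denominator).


dot = 19. |a|^2 = 39, |b|^2 = 22. cos = 19/sqrt(858).

19/sqrt(858)


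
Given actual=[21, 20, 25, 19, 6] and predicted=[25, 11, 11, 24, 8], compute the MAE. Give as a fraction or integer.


MAE = (1/5) * (|21-25|=4 + |20-11|=9 + |25-11|=14 + |19-24|=5 + |6-8|=2). Sum = 34. MAE = 34/5.

34/5


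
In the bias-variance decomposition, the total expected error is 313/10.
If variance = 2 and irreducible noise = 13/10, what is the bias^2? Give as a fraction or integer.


Total error = bias^2 + variance + irreducible noise. So bias^2 = 313/10 - 2 - 13/10 = 28.

28


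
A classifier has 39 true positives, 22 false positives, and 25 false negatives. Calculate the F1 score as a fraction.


Precision = 39/61 = 39/61. Recall = 39/64 = 39/64. F1 = 2*P*R/(P+R) = 78/125.

78/125


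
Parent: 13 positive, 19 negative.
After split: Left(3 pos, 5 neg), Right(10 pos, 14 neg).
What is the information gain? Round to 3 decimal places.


H(parent) = 0.9745. H(left) = 0.9544, H(right) = 0.9799. Weighted = (8/32)*0.9544 + (24/32)*0.9799 = 0.9735. IG = 0.9745 - 0.9735 = 0.0010, which rounds to 0.001.

0.001


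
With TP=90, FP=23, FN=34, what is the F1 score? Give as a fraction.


Precision = 90/113 = 90/113. Recall = 90/124 = 45/62. F1 = 2*P*R/(P+R) = 60/79.

60/79


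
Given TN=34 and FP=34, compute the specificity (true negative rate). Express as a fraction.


Specificity = TN / (TN + FP) = 34 / 68 = 1/2.

1/2


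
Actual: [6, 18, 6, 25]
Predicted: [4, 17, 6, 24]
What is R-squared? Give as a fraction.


Mean(y) = 55/4. SS_res = 6. SS_tot = 1059/4. R^2 = 1 - 6/(1059/4) = 345/353.

345/353


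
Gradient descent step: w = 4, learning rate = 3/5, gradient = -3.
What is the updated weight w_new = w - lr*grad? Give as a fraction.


w_new = 4 - 3/5 * -3 = 4 - -9/5 = 29/5.

29/5


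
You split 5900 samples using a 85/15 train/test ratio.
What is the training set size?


Test set = 5900 * 15% = 885. Training set = 5900 - 885 = 5015.

5015


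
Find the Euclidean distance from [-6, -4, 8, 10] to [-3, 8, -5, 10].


d = sqrt(sum of squared differences). (-6--3)^2=9, (-4-8)^2=144, (8--5)^2=169, (10-10)^2=0. Sum = 322.

sqrt(322)


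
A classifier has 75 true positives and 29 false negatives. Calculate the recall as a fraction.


Recall = TP / (TP + FN) = 75 / 104 = 75/104.

75/104


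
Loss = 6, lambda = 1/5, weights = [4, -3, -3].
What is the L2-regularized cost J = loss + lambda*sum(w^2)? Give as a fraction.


L2 sq norm = sum(w^2) = 34. J = 6 + 1/5 * 34 = 64/5.

64/5


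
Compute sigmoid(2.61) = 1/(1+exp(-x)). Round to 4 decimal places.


sigma(2.61) = 1/(1+e^(-2.61)) = 1/(1+0.073535) = 1/1.073535 = 0.9315.

0.9315


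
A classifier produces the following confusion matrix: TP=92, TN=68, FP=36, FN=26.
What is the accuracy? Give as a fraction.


Accuracy = (TP + TN) / (TP + TN + FP + FN) = (92 + 68) / 222 = 80/111.

80/111


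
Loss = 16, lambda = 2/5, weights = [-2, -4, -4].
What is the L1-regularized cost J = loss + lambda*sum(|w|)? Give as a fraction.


L1 norm = sum(|w|) = 10. J = 16 + 2/5 * 10 = 20.

20


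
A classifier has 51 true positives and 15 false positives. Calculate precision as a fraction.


Precision = TP / (TP + FP) = 51 / 66 = 17/22.

17/22


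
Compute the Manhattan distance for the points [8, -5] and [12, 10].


d = sum of absolute differences: |8-12|=4 + |-5-10|=15 = 19.

19


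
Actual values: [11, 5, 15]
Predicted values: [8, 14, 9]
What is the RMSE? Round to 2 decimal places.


MSE = 42.0000. RMSE = sqrt(42.0000) = 6.48.

6.48


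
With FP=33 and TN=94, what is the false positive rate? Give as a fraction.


FPR = FP / (FP + TN) = 33 / 127 = 33/127.

33/127


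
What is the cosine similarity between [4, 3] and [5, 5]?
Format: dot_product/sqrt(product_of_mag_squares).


dot = 35. |a|^2 = 25, |b|^2 = 50. cos = 35/sqrt(1250).

35/sqrt(1250)


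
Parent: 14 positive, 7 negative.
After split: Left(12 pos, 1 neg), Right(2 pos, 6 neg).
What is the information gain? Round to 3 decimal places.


H(parent) = 0.9183. H(left) = 0.3912, H(right) = 0.8113. Weighted = (13/21)*0.3912 + (8/21)*0.8113 = 0.5512. IG = 0.9183 - 0.5512 = 0.3671, which rounds to 0.367.

0.367


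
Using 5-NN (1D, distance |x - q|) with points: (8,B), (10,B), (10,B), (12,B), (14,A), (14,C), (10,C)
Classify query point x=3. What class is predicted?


Distances: |8-3|=5, |10-3|=7, |10-3|=7, |12-3|=9, |14-3|=11, |14-3|=11, |10-3|=7. 5 nearest: (8,B), (10,B), (10,B), (10,C), (12,B). Counts: {'B': 4, 'C': 1}. Majority class: B.

B


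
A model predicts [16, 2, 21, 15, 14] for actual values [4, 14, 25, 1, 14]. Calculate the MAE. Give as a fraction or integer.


MAE = (1/5) * (|4-16|=12 + |14-2|=12 + |25-21|=4 + |1-15|=14 + |14-14|=0). Sum = 42. MAE = 42/5.

42/5


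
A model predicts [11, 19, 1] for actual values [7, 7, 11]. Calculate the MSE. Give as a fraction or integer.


MSE = (1/3) * ((7-11)^2=16 + (7-19)^2=144 + (11-1)^2=100). Sum = 260. MSE = 260/3.

260/3


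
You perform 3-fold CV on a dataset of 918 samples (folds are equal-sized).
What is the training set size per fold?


Each validation fold has 918/3 = 306 samples. Training set = 918 - 306 = 612.

612


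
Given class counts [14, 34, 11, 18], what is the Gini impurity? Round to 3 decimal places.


Total = 77. Proportions: 14/77, 34/77, 11/77, 18/77. sum(p_i^2) = 0.3031. Gini = 1 - 0.3031 = 0.6969, which rounds to 0.697.

0.697


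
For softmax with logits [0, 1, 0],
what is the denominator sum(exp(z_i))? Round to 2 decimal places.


Denom = e^0=1.0000 + e^1=2.7183 + e^0=1.0000. Sum = 4.7183, which rounds to 4.72.

4.72


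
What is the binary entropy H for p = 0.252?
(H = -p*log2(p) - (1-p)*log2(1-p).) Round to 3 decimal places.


H = -0.252*log2(0.252) - 0.748*log2(0.748) = 0.814.

0.814


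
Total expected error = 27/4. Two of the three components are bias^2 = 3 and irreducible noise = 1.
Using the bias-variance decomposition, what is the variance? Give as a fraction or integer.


Total error = bias^2 + variance + irreducible noise. So variance = 27/4 - 3 - 1 = 11/4.

11/4


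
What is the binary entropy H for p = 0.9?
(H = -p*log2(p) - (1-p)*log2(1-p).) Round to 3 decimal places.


H = -0.9*log2(0.9) - 0.1*log2(0.1) = 0.469.

0.469


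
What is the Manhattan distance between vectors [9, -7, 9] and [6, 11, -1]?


d = sum of absolute differences: |9-6|=3 + |-7-11|=18 + |9--1|=10 = 31.

31


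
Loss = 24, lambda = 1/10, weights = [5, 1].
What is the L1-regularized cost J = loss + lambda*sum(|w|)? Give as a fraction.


L1 norm = sum(|w|) = 6. J = 24 + 1/10 * 6 = 123/5.

123/5


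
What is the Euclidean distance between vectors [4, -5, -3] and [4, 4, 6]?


d = sqrt(sum of squared differences). (4-4)^2=0, (-5-4)^2=81, (-3-6)^2=81. Sum = 162.

sqrt(162)


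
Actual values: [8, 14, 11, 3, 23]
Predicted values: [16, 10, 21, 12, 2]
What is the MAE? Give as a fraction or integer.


MAE = (1/5) * (|8-16|=8 + |14-10|=4 + |11-21|=10 + |3-12|=9 + |23-2|=21). Sum = 52. MAE = 52/5.

52/5


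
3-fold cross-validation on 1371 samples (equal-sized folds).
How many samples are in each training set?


Each validation fold has 1371/3 = 457 samples. Training set = 1371 - 457 = 914.

914


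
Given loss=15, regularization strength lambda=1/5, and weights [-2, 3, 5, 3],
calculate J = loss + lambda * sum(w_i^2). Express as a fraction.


L2 sq norm = sum(w^2) = 47. J = 15 + 1/5 * 47 = 122/5.

122/5


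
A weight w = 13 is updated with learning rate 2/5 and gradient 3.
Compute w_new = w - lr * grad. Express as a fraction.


w_new = 13 - 2/5 * 3 = 13 - 6/5 = 59/5.

59/5


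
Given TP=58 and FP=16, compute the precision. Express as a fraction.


Precision = TP / (TP + FP) = 58 / 74 = 29/37.

29/37


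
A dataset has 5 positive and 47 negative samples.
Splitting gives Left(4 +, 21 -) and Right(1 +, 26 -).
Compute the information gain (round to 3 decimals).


H(parent) = 0.4567. H(left) = 0.6343, H(right) = 0.2285. Weighted = (25/52)*0.6343 + (27/52)*0.2285 = 0.4236. IG = 0.4567 - 0.4236 = 0.0331, which rounds to 0.033.

0.033


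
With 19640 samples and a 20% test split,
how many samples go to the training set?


Test set = 19640 * 20% = 3928. Training set = 19640 - 3928 = 15712.

15712


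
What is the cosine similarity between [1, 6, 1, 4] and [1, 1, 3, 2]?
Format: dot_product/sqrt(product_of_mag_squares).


dot = 18. |a|^2 = 54, |b|^2 = 15. cos = 18/sqrt(810).

18/sqrt(810)


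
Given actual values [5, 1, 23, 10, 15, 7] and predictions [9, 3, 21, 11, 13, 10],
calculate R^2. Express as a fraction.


Mean(y) = 61/6. SS_res = 38. SS_tot = 1853/6. R^2 = 1 - 38/(1853/6) = 1625/1853.

1625/1853


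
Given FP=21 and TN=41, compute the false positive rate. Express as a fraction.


FPR = FP / (FP + TN) = 21 / 62 = 21/62.

21/62


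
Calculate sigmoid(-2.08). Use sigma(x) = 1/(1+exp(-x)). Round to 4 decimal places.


sigma(-2.08) = 1/(1+e^(2.08)) = 1/(1+8.004469) = 1/9.004469 = 0.1111.

0.1111


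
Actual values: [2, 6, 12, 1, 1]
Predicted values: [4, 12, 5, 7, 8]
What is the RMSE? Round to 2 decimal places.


MSE = 34.8000. RMSE = sqrt(34.8000) = 5.90.

5.90


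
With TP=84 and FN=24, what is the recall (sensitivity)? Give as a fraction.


Recall = TP / (TP + FN) = 84 / 108 = 7/9.

7/9


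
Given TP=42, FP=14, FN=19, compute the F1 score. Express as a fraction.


Precision = 42/56 = 3/4. Recall = 42/61 = 42/61. F1 = 2*P*R/(P+R) = 28/39.

28/39


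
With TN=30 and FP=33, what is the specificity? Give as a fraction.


Specificity = TN / (TN + FP) = 30 / 63 = 10/21.

10/21


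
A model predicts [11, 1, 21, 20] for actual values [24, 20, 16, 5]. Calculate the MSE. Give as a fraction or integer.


MSE = (1/4) * ((24-11)^2=169 + (20-1)^2=361 + (16-21)^2=25 + (5-20)^2=225). Sum = 780. MSE = 195.

195


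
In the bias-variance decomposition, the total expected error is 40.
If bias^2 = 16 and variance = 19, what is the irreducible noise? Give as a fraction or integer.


Total error = bias^2 + variance + irreducible noise. So irreducible noise = 40 - 16 - 19 = 5.

5


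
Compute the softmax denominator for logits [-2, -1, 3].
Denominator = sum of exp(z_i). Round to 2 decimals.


Denom = e^-2=0.1353 + e^-1=0.3679 + e^3=20.0855. Sum = 20.5887, which rounds to 20.59.

20.59


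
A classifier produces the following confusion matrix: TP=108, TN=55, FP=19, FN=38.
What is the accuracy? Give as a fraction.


Accuracy = (TP + TN) / (TP + TN + FP + FN) = (108 + 55) / 220 = 163/220.

163/220


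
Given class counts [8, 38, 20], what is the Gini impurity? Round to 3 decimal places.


Total = 66. Proportions: 8/66, 38/66, 20/66. sum(p_i^2) = 0.4380. Gini = 1 - 0.4380 = 0.5620, which rounds to 0.562.

0.562


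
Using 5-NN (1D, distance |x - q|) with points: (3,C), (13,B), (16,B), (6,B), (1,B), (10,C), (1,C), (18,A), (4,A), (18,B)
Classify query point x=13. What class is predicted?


Distances: |3-13|=10, |13-13|=0, |16-13|=3, |6-13|=7, |1-13|=12, |10-13|=3, |1-13|=12, |18-13|=5, |4-13|=9, |18-13|=5. 5 nearest: (13,B), (16,B), (10,C), (18,A), (18,B). Counts: {'B': 3, 'C': 1, 'A': 1}. Majority class: B.

B


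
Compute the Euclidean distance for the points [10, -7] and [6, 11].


d = sqrt(sum of squared differences). (10-6)^2=16, (-7-11)^2=324. Sum = 340.

sqrt(340)


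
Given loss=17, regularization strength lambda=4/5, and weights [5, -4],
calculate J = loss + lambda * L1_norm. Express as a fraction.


L1 norm = sum(|w|) = 9. J = 17 + 4/5 * 9 = 121/5.

121/5


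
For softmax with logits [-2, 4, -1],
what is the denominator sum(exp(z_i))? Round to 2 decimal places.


Denom = e^-2=0.1353 + e^4=54.5982 + e^-1=0.3679. Sum = 55.1014, which rounds to 55.10.

55.10


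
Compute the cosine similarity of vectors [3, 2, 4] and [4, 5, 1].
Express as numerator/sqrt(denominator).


dot = 26. |a|^2 = 29, |b|^2 = 42. cos = 26/sqrt(1218).

26/sqrt(1218)


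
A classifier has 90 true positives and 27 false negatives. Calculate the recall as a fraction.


Recall = TP / (TP + FN) = 90 / 117 = 10/13.

10/13


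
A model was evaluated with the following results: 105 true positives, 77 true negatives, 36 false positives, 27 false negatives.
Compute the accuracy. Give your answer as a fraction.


Accuracy = (TP + TN) / (TP + TN + FP + FN) = (105 + 77) / 245 = 26/35.

26/35


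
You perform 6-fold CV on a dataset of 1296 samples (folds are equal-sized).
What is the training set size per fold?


Each validation fold has 1296/6 = 216 samples. Training set = 1296 - 216 = 1080.

1080


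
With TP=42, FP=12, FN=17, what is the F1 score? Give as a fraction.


Precision = 42/54 = 7/9. Recall = 42/59 = 42/59. F1 = 2*P*R/(P+R) = 84/113.

84/113


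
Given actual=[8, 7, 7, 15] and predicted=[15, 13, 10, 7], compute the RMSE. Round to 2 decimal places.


MSE = 39.5000. RMSE = sqrt(39.5000) = 6.28.

6.28


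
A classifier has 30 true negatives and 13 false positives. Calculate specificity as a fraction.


Specificity = TN / (TN + FP) = 30 / 43 = 30/43.

30/43


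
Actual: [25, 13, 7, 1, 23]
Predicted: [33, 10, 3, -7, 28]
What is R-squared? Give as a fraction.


Mean(y) = 69/5. SS_res = 178. SS_tot = 2104/5. R^2 = 1 - 178/(2104/5) = 607/1052.

607/1052


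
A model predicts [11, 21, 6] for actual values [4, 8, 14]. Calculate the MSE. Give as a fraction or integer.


MSE = (1/3) * ((4-11)^2=49 + (8-21)^2=169 + (14-6)^2=64). Sum = 282. MSE = 94.

94


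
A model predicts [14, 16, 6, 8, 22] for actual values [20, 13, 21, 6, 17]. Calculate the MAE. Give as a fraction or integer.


MAE = (1/5) * (|20-14|=6 + |13-16|=3 + |21-6|=15 + |6-8|=2 + |17-22|=5). Sum = 31. MAE = 31/5.

31/5


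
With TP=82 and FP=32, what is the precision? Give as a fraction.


Precision = TP / (TP + FP) = 82 / 114 = 41/57.

41/57


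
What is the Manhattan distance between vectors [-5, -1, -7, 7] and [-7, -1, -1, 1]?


d = sum of absolute differences: |-5--7|=2 + |-1--1|=0 + |-7--1|=6 + |7-1|=6 = 14.

14


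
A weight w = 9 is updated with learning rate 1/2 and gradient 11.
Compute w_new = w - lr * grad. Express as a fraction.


w_new = 9 - 1/2 * 11 = 9 - 11/2 = 7/2.

7/2


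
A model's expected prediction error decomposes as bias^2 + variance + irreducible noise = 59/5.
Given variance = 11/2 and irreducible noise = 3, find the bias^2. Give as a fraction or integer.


Total error = bias^2 + variance + irreducible noise. So bias^2 = 59/5 - 11/2 - 3 = 33/10.

33/10


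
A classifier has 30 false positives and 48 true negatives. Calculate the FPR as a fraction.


FPR = FP / (FP + TN) = 30 / 78 = 5/13.

5/13


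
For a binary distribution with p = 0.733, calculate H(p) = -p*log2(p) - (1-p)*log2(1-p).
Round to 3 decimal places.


H = -0.733*log2(0.733) - 0.267*log2(0.267) = 0.837.

0.837


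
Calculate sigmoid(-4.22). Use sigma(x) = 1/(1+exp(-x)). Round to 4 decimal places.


sigma(-4.22) = 1/(1+e^(4.22)) = 1/(1+68.033484) = 1/69.033484 = 0.0145.

0.0145


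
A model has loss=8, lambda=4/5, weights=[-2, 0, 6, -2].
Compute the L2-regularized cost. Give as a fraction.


L2 sq norm = sum(w^2) = 44. J = 8 + 4/5 * 44 = 216/5.

216/5


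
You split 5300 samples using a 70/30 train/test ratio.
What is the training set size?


Test set = 5300 * 30% = 1590. Training set = 5300 - 1590 = 3710.

3710


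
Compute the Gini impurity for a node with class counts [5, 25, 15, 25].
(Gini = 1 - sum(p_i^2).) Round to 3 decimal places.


Total = 70. Proportions: 5/70, 25/70, 15/70, 25/70. sum(p_i^2) = 0.3061. Gini = 1 - 0.3061 = 0.6939, which rounds to 0.694.

0.694


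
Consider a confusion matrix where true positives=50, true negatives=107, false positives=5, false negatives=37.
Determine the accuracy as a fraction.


Accuracy = (TP + TN) / (TP + TN + FP + FN) = (50 + 107) / 199 = 157/199.

157/199


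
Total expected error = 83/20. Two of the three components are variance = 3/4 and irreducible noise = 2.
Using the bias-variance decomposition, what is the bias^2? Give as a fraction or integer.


Total error = bias^2 + variance + irreducible noise. So bias^2 = 83/20 - 3/4 - 2 = 7/5.

7/5


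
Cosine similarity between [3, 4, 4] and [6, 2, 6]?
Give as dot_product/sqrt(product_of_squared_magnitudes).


dot = 50. |a|^2 = 41, |b|^2 = 76. cos = 50/sqrt(3116).

50/sqrt(3116)


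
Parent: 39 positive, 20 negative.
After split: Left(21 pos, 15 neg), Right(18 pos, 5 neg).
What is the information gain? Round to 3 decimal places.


H(parent) = 0.9238. H(left) = 0.9799, H(right) = 0.7554. Weighted = (36/59)*0.9799 + (23/59)*0.7554 = 0.8924. IG = 0.9238 - 0.8924 = 0.0314, which rounds to 0.031.

0.031


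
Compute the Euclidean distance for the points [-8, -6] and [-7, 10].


d = sqrt(sum of squared differences). (-8--7)^2=1, (-6-10)^2=256. Sum = 257.

sqrt(257)


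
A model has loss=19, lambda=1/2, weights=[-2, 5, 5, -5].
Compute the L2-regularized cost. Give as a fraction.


L2 sq norm = sum(w^2) = 79. J = 19 + 1/2 * 79 = 117/2.

117/2


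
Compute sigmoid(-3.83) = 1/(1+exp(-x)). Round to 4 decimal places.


sigma(-3.83) = 1/(1+e^(3.83)) = 1/(1+46.062538) = 1/47.062538 = 0.0212.

0.0212


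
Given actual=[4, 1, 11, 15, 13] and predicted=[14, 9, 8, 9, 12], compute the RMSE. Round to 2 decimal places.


MSE = 42.0000. RMSE = sqrt(42.0000) = 6.48.

6.48


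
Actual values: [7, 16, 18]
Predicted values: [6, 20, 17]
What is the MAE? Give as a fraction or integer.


MAE = (1/3) * (|7-6|=1 + |16-20|=4 + |18-17|=1). Sum = 6. MAE = 2.

2


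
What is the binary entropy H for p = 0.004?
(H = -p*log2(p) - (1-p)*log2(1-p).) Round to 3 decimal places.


H = -0.004*log2(0.004) - 0.996*log2(0.996) = 0.038.

0.038


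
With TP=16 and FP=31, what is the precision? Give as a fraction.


Precision = TP / (TP + FP) = 16 / 47 = 16/47.

16/47


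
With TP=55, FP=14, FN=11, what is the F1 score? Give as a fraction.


Precision = 55/69 = 55/69. Recall = 55/66 = 5/6. F1 = 2*P*R/(P+R) = 22/27.

22/27


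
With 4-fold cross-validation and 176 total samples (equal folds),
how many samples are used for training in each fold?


Each validation fold has 176/4 = 44 samples. Training set = 176 - 44 = 132.

132


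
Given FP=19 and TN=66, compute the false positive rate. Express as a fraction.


FPR = FP / (FP + TN) = 19 / 85 = 19/85.

19/85


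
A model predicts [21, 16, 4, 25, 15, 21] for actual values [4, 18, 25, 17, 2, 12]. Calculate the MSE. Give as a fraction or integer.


MSE = (1/6) * ((4-21)^2=289 + (18-16)^2=4 + (25-4)^2=441 + (17-25)^2=64 + (2-15)^2=169 + (12-21)^2=81). Sum = 1048. MSE = 524/3.

524/3


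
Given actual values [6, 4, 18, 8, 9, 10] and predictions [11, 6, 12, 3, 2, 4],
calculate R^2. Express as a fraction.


Mean(y) = 55/6. SS_res = 175. SS_tot = 701/6. R^2 = 1 - 175/(701/6) = -349/701.

-349/701


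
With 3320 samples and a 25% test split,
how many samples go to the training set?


Test set = 3320 * 25% = 830. Training set = 3320 - 830 = 2490.

2490


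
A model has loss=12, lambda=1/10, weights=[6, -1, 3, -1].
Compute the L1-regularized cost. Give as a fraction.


L1 norm = sum(|w|) = 11. J = 12 + 1/10 * 11 = 131/10.

131/10


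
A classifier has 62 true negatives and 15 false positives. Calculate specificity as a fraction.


Specificity = TN / (TN + FP) = 62 / 77 = 62/77.

62/77


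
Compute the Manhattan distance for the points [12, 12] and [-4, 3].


d = sum of absolute differences: |12--4|=16 + |12-3|=9 = 25.

25


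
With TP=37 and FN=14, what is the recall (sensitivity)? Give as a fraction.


Recall = TP / (TP + FN) = 37 / 51 = 37/51.

37/51


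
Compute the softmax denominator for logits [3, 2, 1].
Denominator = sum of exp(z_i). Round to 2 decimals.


Denom = e^3=20.0855 + e^2=7.3891 + e^1=2.7183. Sum = 30.1929, which rounds to 30.19.

30.19


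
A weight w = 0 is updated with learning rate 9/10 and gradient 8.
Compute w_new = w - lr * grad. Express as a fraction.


w_new = 0 - 9/10 * 8 = 0 - 36/5 = -36/5.

-36/5


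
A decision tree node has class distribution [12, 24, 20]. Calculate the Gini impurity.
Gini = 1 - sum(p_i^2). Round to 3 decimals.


Total = 56. Proportions: 12/56, 24/56, 20/56. sum(p_i^2) = 0.3571. Gini = 1 - 0.3571 = 0.6429, which rounds to 0.643.

0.643


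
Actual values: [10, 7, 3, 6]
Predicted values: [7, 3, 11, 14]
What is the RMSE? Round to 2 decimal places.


MSE = 38.2500. RMSE = sqrt(38.2500) = 6.18.

6.18


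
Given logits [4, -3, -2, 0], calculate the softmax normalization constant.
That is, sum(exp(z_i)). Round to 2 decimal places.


Denom = e^4=54.5982 + e^-3=0.0498 + e^-2=0.1353 + e^0=1.0000. Sum = 55.7833, which rounds to 55.78.

55.78


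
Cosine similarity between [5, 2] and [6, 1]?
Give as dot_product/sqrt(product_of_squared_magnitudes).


dot = 32. |a|^2 = 29, |b|^2 = 37. cos = 32/sqrt(1073).

32/sqrt(1073)


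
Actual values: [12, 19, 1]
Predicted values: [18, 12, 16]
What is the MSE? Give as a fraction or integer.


MSE = (1/3) * ((12-18)^2=36 + (19-12)^2=49 + (1-16)^2=225). Sum = 310. MSE = 310/3.

310/3


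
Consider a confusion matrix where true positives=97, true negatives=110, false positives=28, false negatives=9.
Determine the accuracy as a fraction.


Accuracy = (TP + TN) / (TP + TN + FP + FN) = (97 + 110) / 244 = 207/244.

207/244


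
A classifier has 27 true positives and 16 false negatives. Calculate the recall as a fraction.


Recall = TP / (TP + FN) = 27 / 43 = 27/43.

27/43


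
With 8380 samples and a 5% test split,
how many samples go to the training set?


Test set = 8380 * 5% = 419. Training set = 8380 - 419 = 7961.

7961


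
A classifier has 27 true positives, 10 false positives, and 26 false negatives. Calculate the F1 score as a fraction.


Precision = 27/37 = 27/37. Recall = 27/53 = 27/53. F1 = 2*P*R/(P+R) = 3/5.

3/5


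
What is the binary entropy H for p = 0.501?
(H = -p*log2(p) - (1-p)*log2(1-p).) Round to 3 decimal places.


H = -0.501*log2(0.501) - 0.499*log2(0.499) = 1.000.

1.000


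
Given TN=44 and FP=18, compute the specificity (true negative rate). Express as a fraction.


Specificity = TN / (TN + FP) = 44 / 62 = 22/31.

22/31


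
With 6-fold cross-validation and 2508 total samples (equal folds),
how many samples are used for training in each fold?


Each validation fold has 2508/6 = 418 samples. Training set = 2508 - 418 = 2090.

2090


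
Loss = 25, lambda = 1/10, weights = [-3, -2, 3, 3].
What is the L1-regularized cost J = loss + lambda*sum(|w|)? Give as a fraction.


L1 norm = sum(|w|) = 11. J = 25 + 1/10 * 11 = 261/10.

261/10


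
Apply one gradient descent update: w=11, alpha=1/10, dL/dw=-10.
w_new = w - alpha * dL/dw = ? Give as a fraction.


w_new = 11 - 1/10 * -10 = 11 - -1 = 12.

12


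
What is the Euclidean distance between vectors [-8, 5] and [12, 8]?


d = sqrt(sum of squared differences). (-8-12)^2=400, (5-8)^2=9. Sum = 409.

sqrt(409)


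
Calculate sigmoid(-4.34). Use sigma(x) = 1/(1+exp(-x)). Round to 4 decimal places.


sigma(-4.34) = 1/(1+e^(4.34)) = 1/(1+76.707539) = 1/77.707539 = 0.0129.

0.0129


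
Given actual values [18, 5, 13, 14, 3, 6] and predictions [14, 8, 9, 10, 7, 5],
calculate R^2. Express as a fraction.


Mean(y) = 59/6. SS_res = 74. SS_tot = 1073/6. R^2 = 1 - 74/(1073/6) = 17/29.

17/29


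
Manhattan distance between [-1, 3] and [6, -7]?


d = sum of absolute differences: |-1-6|=7 + |3--7|=10 = 17.

17


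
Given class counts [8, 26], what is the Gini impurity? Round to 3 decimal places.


Total = 34. Proportions: 8/34, 26/34. sum(p_i^2) = 0.6401. Gini = 1 - 0.6401 = 0.3599, which rounds to 0.360.

0.360


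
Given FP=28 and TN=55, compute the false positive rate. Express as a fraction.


FPR = FP / (FP + TN) = 28 / 83 = 28/83.

28/83


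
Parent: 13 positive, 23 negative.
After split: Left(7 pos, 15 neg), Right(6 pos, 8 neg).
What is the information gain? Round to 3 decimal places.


H(parent) = 0.9436. H(left) = 0.9024, H(right) = 0.9852. Weighted = (22/36)*0.9024 + (14/36)*0.9852 = 0.9346. IG = 0.9436 - 0.9346 = 0.0090, which rounds to 0.009.

0.009


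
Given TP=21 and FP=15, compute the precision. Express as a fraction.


Precision = TP / (TP + FP) = 21 / 36 = 7/12.

7/12


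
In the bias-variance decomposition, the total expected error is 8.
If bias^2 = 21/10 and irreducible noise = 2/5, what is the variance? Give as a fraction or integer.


Total error = bias^2 + variance + irreducible noise. So variance = 8 - 21/10 - 2/5 = 11/2.

11/2


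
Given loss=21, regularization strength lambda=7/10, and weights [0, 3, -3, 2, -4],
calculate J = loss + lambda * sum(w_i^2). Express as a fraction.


L2 sq norm = sum(w^2) = 38. J = 21 + 7/10 * 38 = 238/5.

238/5


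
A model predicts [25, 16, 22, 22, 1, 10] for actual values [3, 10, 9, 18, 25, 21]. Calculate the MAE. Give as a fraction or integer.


MAE = (1/6) * (|3-25|=22 + |10-16|=6 + |9-22|=13 + |18-22|=4 + |25-1|=24 + |21-10|=11). Sum = 80. MAE = 40/3.

40/3


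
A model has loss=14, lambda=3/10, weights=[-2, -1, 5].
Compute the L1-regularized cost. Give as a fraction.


L1 norm = sum(|w|) = 8. J = 14 + 3/10 * 8 = 82/5.

82/5


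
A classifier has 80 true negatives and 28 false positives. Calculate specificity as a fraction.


Specificity = TN / (TN + FP) = 80 / 108 = 20/27.

20/27


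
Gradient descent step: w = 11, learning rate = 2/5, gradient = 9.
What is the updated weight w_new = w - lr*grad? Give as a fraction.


w_new = 11 - 2/5 * 9 = 11 - 18/5 = 37/5.

37/5


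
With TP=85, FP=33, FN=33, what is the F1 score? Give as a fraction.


Precision = 85/118 = 85/118. Recall = 85/118 = 85/118. F1 = 2*P*R/(P+R) = 85/118.

85/118


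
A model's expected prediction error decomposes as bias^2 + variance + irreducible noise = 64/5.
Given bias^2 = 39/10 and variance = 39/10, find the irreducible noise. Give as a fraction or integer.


Total error = bias^2 + variance + irreducible noise. So irreducible noise = 64/5 - 39/10 - 39/10 = 5.

5


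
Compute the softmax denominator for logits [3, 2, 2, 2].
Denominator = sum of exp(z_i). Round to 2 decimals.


Denom = e^3=20.0855 + e^2=7.3891 + e^2=7.3891 + e^2=7.3891. Sum = 42.2528, which rounds to 42.25.

42.25


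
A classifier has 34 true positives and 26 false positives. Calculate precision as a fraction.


Precision = TP / (TP + FP) = 34 / 60 = 17/30.

17/30


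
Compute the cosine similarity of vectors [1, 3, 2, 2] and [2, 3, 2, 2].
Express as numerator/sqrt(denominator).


dot = 19. |a|^2 = 18, |b|^2 = 21. cos = 19/sqrt(378).

19/sqrt(378)


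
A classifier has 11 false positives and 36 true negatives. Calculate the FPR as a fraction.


FPR = FP / (FP + TN) = 11 / 47 = 11/47.

11/47


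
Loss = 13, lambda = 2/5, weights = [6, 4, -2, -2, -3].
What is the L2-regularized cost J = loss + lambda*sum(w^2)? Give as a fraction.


L2 sq norm = sum(w^2) = 69. J = 13 + 2/5 * 69 = 203/5.

203/5


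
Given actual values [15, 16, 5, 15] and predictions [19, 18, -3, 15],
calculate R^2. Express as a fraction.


Mean(y) = 51/4. SS_res = 84. SS_tot = 323/4. R^2 = 1 - 84/(323/4) = -13/323.

-13/323


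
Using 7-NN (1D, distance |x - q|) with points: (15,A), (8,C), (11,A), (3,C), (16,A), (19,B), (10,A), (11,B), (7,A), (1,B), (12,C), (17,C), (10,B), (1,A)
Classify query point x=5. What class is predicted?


Distances: |15-5|=10, |8-5|=3, |11-5|=6, |3-5|=2, |16-5|=11, |19-5|=14, |10-5|=5, |11-5|=6, |7-5|=2, |1-5|=4, |12-5|=7, |17-5|=12, |10-5|=5, |1-5|=4. 7 nearest: (7,A), (3,C), (8,C), (1,A), (1,B), (10,A), (10,B). Counts: {'A': 3, 'C': 2, 'B': 2}. Majority class: A.

A


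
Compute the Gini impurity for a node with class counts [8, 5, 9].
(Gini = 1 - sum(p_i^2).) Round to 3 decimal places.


Total = 22. Proportions: 8/22, 5/22, 9/22. sum(p_i^2) = 0.3512. Gini = 1 - 0.3512 = 0.6488, which rounds to 0.649.

0.649


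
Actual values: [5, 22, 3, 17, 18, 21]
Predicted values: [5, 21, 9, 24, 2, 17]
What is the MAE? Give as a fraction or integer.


MAE = (1/6) * (|5-5|=0 + |22-21|=1 + |3-9|=6 + |17-24|=7 + |18-2|=16 + |21-17|=4). Sum = 34. MAE = 17/3.

17/3


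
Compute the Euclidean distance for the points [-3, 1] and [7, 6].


d = sqrt(sum of squared differences). (-3-7)^2=100, (1-6)^2=25. Sum = 125.

sqrt(125)


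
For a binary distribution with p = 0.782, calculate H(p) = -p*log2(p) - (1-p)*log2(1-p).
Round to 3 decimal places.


H = -0.782*log2(0.782) - 0.218*log2(0.218) = 0.756.

0.756


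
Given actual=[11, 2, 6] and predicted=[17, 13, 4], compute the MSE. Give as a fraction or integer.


MSE = (1/3) * ((11-17)^2=36 + (2-13)^2=121 + (6-4)^2=4). Sum = 161. MSE = 161/3.

161/3


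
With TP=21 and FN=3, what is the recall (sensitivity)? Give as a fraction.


Recall = TP / (TP + FN) = 21 / 24 = 7/8.

7/8


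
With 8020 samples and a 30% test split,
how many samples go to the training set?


Test set = 8020 * 30% = 2406. Training set = 8020 - 2406 = 5614.

5614


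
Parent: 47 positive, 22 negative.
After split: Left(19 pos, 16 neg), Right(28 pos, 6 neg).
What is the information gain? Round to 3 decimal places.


H(parent) = 0.9031. H(left) = 0.9947, H(right) = 0.6723. Weighted = (35/69)*0.9947 + (34/69)*0.6723 = 0.8358. IG = 0.9031 - 0.8358 = 0.0673, which rounds to 0.067.

0.067
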